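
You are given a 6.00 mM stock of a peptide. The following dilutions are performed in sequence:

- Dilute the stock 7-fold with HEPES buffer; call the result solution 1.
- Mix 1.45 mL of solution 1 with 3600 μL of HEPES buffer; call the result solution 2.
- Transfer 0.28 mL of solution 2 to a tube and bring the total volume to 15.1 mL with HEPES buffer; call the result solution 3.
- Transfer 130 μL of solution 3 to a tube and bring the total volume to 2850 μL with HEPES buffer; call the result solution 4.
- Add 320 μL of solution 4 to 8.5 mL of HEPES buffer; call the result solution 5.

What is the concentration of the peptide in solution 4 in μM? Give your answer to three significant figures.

0.208 μM

Step 1: 7-fold → factor 7
Step 2: 1.45 mL + 3600 μL = 5.05 mL total → factor 5.05/1.45 = 3.4828
Step 3: 0.28 mL brought to 15.1 mL → factor 15.1/0.28 = 53.929
Step 4: 130 μL brought to 2850 μL → factor 2850/130 = 21.923
Dilution factor through solution 4 = 7 × 3.4828 × 53.929 × 21.923 = 28823
[solution 4] = 6.00 mM / 28823 = 0.0002082 mM = 0.208 μM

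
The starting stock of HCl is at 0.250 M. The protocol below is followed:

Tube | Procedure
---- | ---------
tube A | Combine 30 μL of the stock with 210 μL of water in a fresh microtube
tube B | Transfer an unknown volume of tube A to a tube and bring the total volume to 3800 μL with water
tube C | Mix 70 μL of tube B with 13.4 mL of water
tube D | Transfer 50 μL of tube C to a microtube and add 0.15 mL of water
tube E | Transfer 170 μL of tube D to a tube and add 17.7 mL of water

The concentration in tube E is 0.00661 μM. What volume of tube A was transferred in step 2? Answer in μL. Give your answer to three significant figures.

Step 1: 30 μL + 210 μL = 240 μL total → factor 240/30 = 8
Step 2: v brought to 3800 μL → factor = 3800 μL/v
Step 3: 70 μL + 13.4 mL = 13470 μL total → factor 13470/70 = 192.43
Step 4: 50 μL + 0.15 mL = 200 μL total → factor 200/50 = 4
Step 5: 170 μL + 17.7 mL = 17870 μL total → factor 17870/170 = 105.12
Product of known-step factors = 6.4728 × 10^5
Overall factor = 0.250 M / (0.00661 μM) = 3.7821 × 10^7
Step-2 factor = 3.7821 × 10^7 / 6.4728 × 10^5 = 58.431
v = 3800 μL / 58.431 = 65.0 μL

65.0 μL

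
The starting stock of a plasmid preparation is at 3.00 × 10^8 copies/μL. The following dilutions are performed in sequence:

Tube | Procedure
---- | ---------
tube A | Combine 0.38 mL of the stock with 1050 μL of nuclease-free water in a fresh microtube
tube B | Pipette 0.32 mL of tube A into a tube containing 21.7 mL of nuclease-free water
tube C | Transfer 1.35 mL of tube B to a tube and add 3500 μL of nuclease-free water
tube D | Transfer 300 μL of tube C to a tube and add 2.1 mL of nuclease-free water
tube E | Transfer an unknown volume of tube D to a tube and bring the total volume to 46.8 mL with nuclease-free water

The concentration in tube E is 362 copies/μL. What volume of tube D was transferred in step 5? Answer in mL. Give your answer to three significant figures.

Step 1: 0.38 mL + 1050 μL = 1.43 mL total → factor 1.43/0.38 = 3.7632
Step 2: 0.32 mL + 21.7 mL = 22.02 mL total → factor 22.02/0.32 = 68.812
Step 3: 1.35 mL + 3500 μL = 4.85 mL total → factor 4.85/1.35 = 3.5926
Step 4: 300 μL + 2.1 mL = 2400 μL total → factor 2400/300 = 8
Step 5: v brought to 46.8 mL → factor = 46.8 mL/v
Product of known-step factors = 7442.5
Overall factor = 3.00 × 10^8 copies/μL / (362 copies/μL) = 8.2873 × 10^5
Step-5 factor = 8.2873 × 10^5 / 7442.5 = 111.35
v = 46.8 mL / 111.35 = 0.420 mL

0.420 mL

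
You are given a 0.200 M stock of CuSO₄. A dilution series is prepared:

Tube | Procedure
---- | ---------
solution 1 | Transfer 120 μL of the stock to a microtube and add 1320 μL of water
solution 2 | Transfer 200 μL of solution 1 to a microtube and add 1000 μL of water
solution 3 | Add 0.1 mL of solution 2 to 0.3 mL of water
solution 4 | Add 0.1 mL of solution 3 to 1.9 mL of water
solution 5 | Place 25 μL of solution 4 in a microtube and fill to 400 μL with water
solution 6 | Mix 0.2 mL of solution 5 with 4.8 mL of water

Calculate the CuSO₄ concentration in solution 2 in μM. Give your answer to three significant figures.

2.78 × 10^3 μM

Step 1: 120 μL + 1320 μL = 1440 μL total → factor 1440/120 = 12
Step 2: 200 μL + 1000 μL = 1200 μL total → factor 1200/200 = 6
Dilution factor through solution 2 = 12 × 6 = 72
[solution 2] = 0.200 M / 72 = 0.002778 M = 2.78 × 10^3 μM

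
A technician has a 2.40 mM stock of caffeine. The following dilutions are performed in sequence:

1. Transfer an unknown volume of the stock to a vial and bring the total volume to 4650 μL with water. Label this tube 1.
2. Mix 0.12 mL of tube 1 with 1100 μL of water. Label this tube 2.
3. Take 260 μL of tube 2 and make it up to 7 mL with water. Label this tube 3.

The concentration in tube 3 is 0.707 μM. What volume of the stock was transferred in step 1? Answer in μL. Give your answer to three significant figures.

375 μL

Step 1: v brought to 4650 μL → factor = 4650 μL/v
Step 2: 0.12 mL + 1100 μL = 1.22 mL total → factor 1.22/0.12 = 10.167
Step 3: 260 μL brought to 7 mL → factor 7000/260 = 26.923
Product of known-step factors = 273.72
Overall factor = 2.40 mM / (0.707 μM) = 3394.6
Step-1 factor = 3394.6 / 273.72 = 12.402
v = 4650 μL / 12.402 = 375 μL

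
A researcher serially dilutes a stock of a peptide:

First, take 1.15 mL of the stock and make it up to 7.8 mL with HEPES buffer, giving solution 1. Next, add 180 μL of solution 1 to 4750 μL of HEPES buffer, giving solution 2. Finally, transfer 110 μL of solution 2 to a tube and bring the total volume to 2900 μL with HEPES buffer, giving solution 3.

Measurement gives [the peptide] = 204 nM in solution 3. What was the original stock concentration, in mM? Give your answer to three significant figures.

0.999 mM

Step 1: 1.15 mL brought to 7.8 mL → factor 7.8/1.15 = 6.7826
Step 2: 180 μL + 4750 μL = 4930 μL total → factor 4930/180 = 27.389
Step 3: 110 μL brought to 2900 μL → factor 2900/110 = 26.364
Overall dilution factor = 6.7826 × 27.389 × 26.364 = 4897.5
Stock = 204 nM × 4897.5 = 9.991 × 10^5 nM = 0.999 mM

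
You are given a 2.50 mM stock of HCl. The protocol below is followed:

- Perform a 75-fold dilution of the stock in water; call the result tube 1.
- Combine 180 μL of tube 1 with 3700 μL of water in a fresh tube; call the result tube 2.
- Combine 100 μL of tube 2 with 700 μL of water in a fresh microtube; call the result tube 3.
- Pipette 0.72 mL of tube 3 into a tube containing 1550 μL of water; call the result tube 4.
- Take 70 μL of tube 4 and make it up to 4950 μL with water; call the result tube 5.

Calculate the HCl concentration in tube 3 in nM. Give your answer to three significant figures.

Step 1: 75-fold → factor 75
Step 2: 180 μL + 3700 μL = 3880 μL total → factor 3880/180 = 21.556
Step 3: 100 μL + 700 μL = 800 μL total → factor 800/100 = 8
Dilution factor through tube 3 = 75 × 21.556 × 8 = 12933
[tube 3] = 2.50 mM / 12933 = 0.0001933 mM = 193 nM

193 nM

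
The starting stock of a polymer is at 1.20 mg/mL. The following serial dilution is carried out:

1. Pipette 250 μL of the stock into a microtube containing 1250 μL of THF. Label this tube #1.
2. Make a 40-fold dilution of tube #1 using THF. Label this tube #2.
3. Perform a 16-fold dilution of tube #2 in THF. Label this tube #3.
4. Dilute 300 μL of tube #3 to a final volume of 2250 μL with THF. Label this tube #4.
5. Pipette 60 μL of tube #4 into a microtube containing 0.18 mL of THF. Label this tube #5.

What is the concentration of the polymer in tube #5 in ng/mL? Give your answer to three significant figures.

Step 1: 250 μL + 1250 μL = 1500 μL total → factor 1500/250 = 6
Step 2: 40-fold → factor 40
Step 3: 16-fold → factor 16
Step 4: 300 μL brought to 2250 μL → factor 2250/300 = 7.5
Step 5: 60 μL + 0.18 mL = 240 μL total → factor 240/60 = 4
Overall dilution factor = 6 × 40 × 16 × 7.5 × 4 = 1.152 × 10^5
Final = 1.20 mg/mL / 1.152 × 10^5 = 1.042 × 10^-5 mg/mL = 10.4 ng/mL

10.4 ng/mL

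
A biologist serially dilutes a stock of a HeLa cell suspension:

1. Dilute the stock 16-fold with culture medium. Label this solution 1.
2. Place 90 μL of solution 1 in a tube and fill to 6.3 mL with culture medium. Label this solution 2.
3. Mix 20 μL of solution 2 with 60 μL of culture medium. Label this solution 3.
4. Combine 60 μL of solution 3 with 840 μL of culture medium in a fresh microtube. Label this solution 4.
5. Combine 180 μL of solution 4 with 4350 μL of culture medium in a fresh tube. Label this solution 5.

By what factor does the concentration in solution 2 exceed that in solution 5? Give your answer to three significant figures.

1.51 × 10^3

Step 1: 16-fold → factor 16
Step 2: 90 μL brought to 6.3 mL → factor 6300/90 = 70
Step 3: 20 μL + 60 μL = 80 μL total → factor 80/20 = 4
Step 4: 60 μL + 840 μL = 900 μL total → factor 900/60 = 15
Step 5: 180 μL + 4350 μL = 4530 μL total → factor 4530/180 = 25.167
Dilution factor to solution 2 = 1120; to solution 5 = 1.6912 × 10^6
[solution 2]/[solution 5] = (factor to solution 5)/(factor to solution 2) = 1.6912 × 10^6/1120 = 1.51 × 10^3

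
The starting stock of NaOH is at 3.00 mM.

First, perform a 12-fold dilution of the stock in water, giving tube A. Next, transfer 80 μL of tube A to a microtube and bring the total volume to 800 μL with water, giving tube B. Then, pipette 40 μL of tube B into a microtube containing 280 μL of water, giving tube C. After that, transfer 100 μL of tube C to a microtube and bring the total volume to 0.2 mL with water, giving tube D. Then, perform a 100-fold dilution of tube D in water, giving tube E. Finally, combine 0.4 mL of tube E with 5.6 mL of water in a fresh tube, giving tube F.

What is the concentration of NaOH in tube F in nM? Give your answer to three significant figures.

Step 1: 12-fold → factor 12
Step 2: 80 μL brought to 800 μL → factor 800/80 = 10
Step 3: 40 μL + 280 μL = 320 μL total → factor 320/40 = 8
Step 4: 100 μL brought to 0.2 mL → factor 200/100 = 2
Step 5: 100-fold → factor 100
Step 6: 0.4 mL + 5.6 mL = 6 mL total → factor 6/0.4 = 15
Overall dilution factor = 12 × 10 × 8 × 2 × 100 × 15 = 2.88 × 10^6
Final = 3.00 mM / 2.88 × 10^6 = 1.042 × 10^-6 mM = 1.04 nM

1.04 nM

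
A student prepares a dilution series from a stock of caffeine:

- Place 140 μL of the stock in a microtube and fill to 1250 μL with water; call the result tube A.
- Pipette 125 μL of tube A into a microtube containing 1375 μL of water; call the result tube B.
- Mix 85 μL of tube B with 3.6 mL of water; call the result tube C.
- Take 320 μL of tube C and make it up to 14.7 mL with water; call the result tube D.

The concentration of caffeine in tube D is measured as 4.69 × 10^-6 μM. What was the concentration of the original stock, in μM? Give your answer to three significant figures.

1.00 μM

Step 1: 140 μL brought to 1250 μL → factor 1250/140 = 8.9286
Step 2: 125 μL + 1375 μL = 1500 μL total → factor 1500/125 = 12
Step 3: 85 μL + 3.6 mL = 3685 μL total → factor 3685/85 = 43.353
Step 4: 320 μL brought to 14.7 mL → factor 14700/320 = 45.938
Overall dilution factor = 8.9286 × 12 × 43.353 × 45.938 = 2.1338 × 10^5
Stock = 4.69 × 10^-6 μM × 2.1338 × 10^5 = 1.00 μM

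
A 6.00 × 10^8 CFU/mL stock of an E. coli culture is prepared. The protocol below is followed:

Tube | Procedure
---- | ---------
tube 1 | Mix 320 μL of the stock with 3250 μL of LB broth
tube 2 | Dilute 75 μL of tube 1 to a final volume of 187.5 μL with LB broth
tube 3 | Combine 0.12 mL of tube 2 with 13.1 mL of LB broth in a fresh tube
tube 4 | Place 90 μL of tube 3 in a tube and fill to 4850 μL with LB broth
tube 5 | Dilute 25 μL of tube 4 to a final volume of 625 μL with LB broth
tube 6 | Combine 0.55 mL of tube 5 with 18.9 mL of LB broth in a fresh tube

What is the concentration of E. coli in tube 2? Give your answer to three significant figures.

2.15 × 10^7 CFU/mL

Step 1: 320 μL + 3250 μL = 3570 μL total → factor 3570/320 = 11.156
Step 2: 75 μL brought to 187.5 μL → factor 187.5/75 = 2.5
Dilution factor through tube 2 = 11.156 × 2.5 = 27.891
[tube 2] = 6.00 × 10^8 CFU/mL / 27.891 = 2.15 × 10^7 CFU/mL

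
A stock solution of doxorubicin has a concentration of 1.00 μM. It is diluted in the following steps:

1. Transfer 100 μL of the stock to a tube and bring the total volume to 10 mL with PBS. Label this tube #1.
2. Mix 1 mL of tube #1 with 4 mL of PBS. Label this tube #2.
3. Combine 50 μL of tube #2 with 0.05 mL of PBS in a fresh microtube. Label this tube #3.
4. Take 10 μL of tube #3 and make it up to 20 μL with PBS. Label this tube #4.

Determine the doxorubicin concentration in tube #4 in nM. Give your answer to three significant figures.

0.500 nM

Step 1: 100 μL brought to 10 mL → factor 10000/100 = 100
Step 2: 1 mL + 4 mL = 5 mL total → factor 5/1 = 5
Step 3: 50 μL + 0.05 mL = 100 μL total → factor 100/50 = 2
Step 4: 10 μL brought to 20 μL → factor 20/10 = 2
Overall dilution factor = 100 × 5 × 2 × 2 = 2000
Final = 1.00 μM / 2000 = 0.0005000 μM = 0.500 nM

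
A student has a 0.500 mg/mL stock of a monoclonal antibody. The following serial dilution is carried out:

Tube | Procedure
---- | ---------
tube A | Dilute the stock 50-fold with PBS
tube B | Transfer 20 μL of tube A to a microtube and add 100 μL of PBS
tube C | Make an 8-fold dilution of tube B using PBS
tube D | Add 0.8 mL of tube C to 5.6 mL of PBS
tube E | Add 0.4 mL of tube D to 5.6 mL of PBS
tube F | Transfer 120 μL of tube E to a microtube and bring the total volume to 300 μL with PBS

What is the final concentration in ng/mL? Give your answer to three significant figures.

0.694 ng/mL

Step 1: 50-fold → factor 50
Step 2: 20 μL + 100 μL = 120 μL total → factor 120/20 = 6
Step 3: 8-fold → factor 8
Step 4: 0.8 mL + 5.6 mL = 6.4 mL total → factor 6.4/0.8 = 8
Step 5: 0.4 mL + 5.6 mL = 6 mL total → factor 6/0.4 = 15
Step 6: 120 μL brought to 300 μL → factor 300/120 = 2.5
Overall dilution factor = 50 × 6 × 8 × 8 × 15 × 2.5 = 7.2 × 10^5
Final = 0.500 mg/mL / 7.2 × 10^5 = 6.944 × 10^-7 mg/mL = 0.694 ng/mL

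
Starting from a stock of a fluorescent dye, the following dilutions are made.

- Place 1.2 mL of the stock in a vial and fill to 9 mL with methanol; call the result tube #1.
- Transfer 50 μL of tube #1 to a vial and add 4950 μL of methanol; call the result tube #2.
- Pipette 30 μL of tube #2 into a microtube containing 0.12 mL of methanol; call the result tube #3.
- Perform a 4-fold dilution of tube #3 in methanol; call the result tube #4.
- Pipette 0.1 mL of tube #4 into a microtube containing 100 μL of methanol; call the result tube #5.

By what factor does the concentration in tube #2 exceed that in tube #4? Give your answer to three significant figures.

20.0

Step 1: 1.2 mL brought to 9 mL → factor 9/1.2 = 7.5
Step 2: 50 μL + 4950 μL = 5000 μL total → factor 5000/50 = 100
Step 3: 30 μL + 0.12 mL = 150 μL total → factor 150/30 = 5
Step 4: 4-fold → factor 4
Dilution factor to tube #2 = 750; to tube #4 = 15000
[tube #2]/[tube #4] = (factor to tube #4)/(factor to tube #2) = 15000/750 = 20.0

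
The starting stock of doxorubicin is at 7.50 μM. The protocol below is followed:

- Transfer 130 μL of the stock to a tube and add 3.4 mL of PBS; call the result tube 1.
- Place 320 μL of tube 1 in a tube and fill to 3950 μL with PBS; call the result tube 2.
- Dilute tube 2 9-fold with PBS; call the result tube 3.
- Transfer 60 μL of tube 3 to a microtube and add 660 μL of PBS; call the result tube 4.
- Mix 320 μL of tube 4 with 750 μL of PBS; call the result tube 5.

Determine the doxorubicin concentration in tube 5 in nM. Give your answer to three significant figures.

0.0620 nM

Step 1: 130 μL + 3.4 mL = 3530 μL total → factor 3530/130 = 27.154
Step 2: 320 μL brought to 3950 μL → factor 3950/320 = 12.344
Step 3: 9-fold → factor 9
Step 4: 60 μL + 660 μL = 720 μL total → factor 720/60 = 12
Step 5: 320 μL + 750 μL = 1070 μL total → factor 1070/320 = 3.3438
Overall dilution factor = 27.154 × 12.344 × 9 × 12 × 3.3438 = 1.2104 × 10^5
Final = 7.50 μM / 1.2104 × 10^5 = 6.196 × 10^-5 μM = 0.0620 nM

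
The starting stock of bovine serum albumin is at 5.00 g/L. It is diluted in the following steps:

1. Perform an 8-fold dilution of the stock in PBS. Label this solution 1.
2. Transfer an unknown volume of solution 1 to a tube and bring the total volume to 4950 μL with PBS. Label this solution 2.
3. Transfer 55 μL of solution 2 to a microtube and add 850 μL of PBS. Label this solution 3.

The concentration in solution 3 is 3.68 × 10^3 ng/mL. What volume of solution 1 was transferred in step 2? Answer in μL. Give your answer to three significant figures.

480 μL

Step 1: 8-fold → factor 8
Step 2: v brought to 4950 μL → factor = 4950 μL/v
Step 3: 55 μL + 850 μL = 905 μL total → factor 905/55 = 16.455
Product of known-step factors = 131.64
Overall factor = 5.00 g/L / (3.68 × 10^3 ng/mL) = 1358.7
Step-2 factor = 1358.7 / 131.64 = 10.322
v = 4950 μL / 10.322 = 480 μL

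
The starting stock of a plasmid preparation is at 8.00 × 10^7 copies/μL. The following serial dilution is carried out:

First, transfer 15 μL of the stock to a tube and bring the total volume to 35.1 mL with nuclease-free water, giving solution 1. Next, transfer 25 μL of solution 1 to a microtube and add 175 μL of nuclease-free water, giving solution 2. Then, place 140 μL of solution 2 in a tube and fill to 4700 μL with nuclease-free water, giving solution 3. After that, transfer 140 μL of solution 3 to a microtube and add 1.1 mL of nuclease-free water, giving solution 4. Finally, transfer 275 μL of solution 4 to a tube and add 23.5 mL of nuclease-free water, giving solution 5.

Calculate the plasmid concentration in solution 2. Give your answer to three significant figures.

4.27 × 10^3 copies/μL

Step 1: 15 μL brought to 35.1 mL → factor 35100/15 = 2340
Step 2: 25 μL + 175 μL = 200 μL total → factor 200/25 = 8
Dilution factor through solution 2 = 2340 × 8 = 18720
[solution 2] = 8.00 × 10^7 copies/μL / 18720 = 4.27 × 10^3 copies/μL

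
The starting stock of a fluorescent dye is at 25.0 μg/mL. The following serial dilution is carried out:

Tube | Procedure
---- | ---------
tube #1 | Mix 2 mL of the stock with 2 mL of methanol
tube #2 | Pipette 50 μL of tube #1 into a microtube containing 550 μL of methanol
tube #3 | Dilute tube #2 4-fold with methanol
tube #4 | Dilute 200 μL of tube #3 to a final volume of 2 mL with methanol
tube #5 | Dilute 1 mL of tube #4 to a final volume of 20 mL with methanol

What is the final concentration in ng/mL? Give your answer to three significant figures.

Step 1: 2 mL + 2 mL = 4 mL total → factor 4/2 = 2
Step 2: 50 μL + 550 μL = 600 μL total → factor 600/50 = 12
Step 3: 4-fold → factor 4
Step 4: 200 μL brought to 2 mL → factor 2000/200 = 10
Step 5: 1 mL brought to 20 mL → factor 20/1 = 20
Overall dilution factor = 2 × 12 × 4 × 10 × 20 = 19200
Final = 25.0 μg/mL / 19200 = 0.001302 μg/mL = 1.30 ng/mL

1.30 ng/mL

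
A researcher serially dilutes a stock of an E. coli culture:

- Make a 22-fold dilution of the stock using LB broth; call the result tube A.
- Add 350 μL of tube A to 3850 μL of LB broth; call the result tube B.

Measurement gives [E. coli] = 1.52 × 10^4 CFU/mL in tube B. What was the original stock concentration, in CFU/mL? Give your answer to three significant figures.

Step 1: 22-fold → factor 22
Step 2: 350 μL + 3850 μL = 4200 μL total → factor 4200/350 = 12
Overall dilution factor = 22 × 12 = 264
Stock = 1.52 × 10^4 CFU/mL × 264 = 4.01 × 10^6 CFU/mL

4.01 × 10^6 CFU/mL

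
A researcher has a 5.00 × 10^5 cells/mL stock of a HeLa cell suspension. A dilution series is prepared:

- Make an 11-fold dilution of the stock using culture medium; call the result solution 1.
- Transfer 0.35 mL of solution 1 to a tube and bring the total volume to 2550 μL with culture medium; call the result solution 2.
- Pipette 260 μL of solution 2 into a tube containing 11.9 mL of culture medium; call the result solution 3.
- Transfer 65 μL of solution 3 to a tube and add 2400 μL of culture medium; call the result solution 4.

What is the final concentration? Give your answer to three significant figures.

3.52 cells/mL

Step 1: 11-fold → factor 11
Step 2: 0.35 mL brought to 2550 μL → factor 2.55/0.35 = 7.2857
Step 3: 260 μL + 11.9 mL = 12160 μL total → factor 12160/260 = 46.769
Step 4: 65 μL + 2400 μL = 2465 μL total → factor 2465/65 = 37.923
Overall dilution factor = 11 × 7.2857 × 46.769 × 37.923 = 1.4214 × 10^5
Final = 5.00 × 10^5 cells/mL / 1.4214 × 10^5 = 3.52 cells/mL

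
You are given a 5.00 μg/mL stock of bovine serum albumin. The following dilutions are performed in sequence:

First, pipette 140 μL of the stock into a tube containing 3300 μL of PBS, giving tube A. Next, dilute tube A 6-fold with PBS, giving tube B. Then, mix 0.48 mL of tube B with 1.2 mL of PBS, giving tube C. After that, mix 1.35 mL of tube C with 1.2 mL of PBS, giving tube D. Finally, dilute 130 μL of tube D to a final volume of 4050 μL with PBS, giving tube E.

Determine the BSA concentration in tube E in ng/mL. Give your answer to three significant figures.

0.165 ng/mL

Step 1: 140 μL + 3300 μL = 3440 μL total → factor 3440/140 = 24.571
Step 2: 6-fold → factor 6
Step 3: 0.48 mL + 1.2 mL = 1.68 mL total → factor 1.68/0.48 = 3.5
Step 4: 1.35 mL + 1.2 mL = 2.55 mL total → factor 2.55/1.35 = 1.8889
Step 5: 130 μL brought to 4050 μL → factor 4050/130 = 31.154
Overall dilution factor = 24.571 × 6 × 3.5 × 1.8889 × 31.154 = 30365
Final = 5.00 μg/mL / 30365 = 0.0001647 μg/mL = 0.165 ng/mL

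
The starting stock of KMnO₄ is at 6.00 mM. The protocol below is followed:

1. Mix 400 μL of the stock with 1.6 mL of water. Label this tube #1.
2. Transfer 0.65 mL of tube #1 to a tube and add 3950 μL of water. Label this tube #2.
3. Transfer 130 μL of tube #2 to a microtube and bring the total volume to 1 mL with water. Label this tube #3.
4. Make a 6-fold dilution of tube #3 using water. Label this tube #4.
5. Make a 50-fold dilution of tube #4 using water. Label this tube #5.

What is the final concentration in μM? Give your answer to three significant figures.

Step 1: 400 μL + 1.6 mL = 2000 μL total → factor 2000/400 = 5
Step 2: 0.65 mL + 3950 μL = 4.6 mL total → factor 4.6/0.65 = 7.0769
Step 3: 130 μL brought to 1 mL → factor 1000/130 = 7.6923
Step 4: 6-fold → factor 6
Step 5: 50-fold → factor 50
Overall dilution factor = 5 × 7.0769 × 7.6923 × 6 × 50 = 81657
Final = 6.00 mM / 81657 = 7.348 × 10^-5 mM = 0.0735 μM

0.0735 μM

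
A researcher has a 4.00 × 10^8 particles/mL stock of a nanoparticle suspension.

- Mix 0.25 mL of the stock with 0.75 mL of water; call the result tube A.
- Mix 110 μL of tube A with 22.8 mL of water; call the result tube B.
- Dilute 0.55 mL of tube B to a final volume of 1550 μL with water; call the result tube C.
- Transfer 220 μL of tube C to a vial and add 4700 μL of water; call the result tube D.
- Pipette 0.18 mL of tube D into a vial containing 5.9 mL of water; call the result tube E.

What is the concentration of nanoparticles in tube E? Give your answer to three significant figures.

Step 1: 0.25 mL + 0.75 mL = 1 mL total → factor 1/0.25 = 4
Step 2: 110 μL + 22.8 mL = 22910 μL total → factor 22910/110 = 208.27
Step 3: 0.55 mL brought to 1550 μL → factor 1.55/0.55 = 2.8182
Step 4: 220 μL + 4700 μL = 4920 μL total → factor 4920/220 = 22.364
Step 5: 0.18 mL + 5.9 mL = 6.08 mL total → factor 6.08/0.18 = 33.778
Overall dilution factor = 4 × 208.27 × 2.8182 × 22.364 × 33.778 = 1.7735 × 10^6
Final = 4.00 × 10^8 particles/mL / 1.7735 × 10^6 = 226 particles/mL

226 particles/mL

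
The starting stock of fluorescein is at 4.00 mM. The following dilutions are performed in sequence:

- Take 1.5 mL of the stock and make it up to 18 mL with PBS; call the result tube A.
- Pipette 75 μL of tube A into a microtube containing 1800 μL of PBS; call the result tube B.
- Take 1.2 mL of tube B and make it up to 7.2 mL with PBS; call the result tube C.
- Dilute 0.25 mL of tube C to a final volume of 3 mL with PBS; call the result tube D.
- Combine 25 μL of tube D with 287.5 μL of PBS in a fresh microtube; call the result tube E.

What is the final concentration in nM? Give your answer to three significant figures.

14.8 nM

Step 1: 1.5 mL brought to 18 mL → factor 18/1.5 = 12
Step 2: 75 μL + 1800 μL = 1875 μL total → factor 1875/75 = 25
Step 3: 1.2 mL brought to 7.2 mL → factor 7.2/1.2 = 6
Step 4: 0.25 mL brought to 3 mL → factor 3/0.25 = 12
Step 5: 25 μL + 287.5 μL = 312.5 μL total → factor 312.5/25 = 12.5
Overall dilution factor = 12 × 25 × 6 × 12 × 12.5 = 2.7 × 10^5
Final = 4.00 mM / 2.7 × 10^5 = 1.481 × 10^-5 mM = 14.8 nM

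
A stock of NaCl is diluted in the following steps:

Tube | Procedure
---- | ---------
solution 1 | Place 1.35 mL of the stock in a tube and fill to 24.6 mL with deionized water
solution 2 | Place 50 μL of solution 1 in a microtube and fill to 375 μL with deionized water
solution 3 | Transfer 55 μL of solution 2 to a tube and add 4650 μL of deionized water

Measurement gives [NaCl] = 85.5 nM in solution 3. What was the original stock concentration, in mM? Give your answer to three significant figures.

Step 1: 1.35 mL brought to 24.6 mL → factor 24.6/1.35 = 18.222
Step 2: 50 μL brought to 375 μL → factor 375/50 = 7.5
Step 3: 55 μL + 4650 μL = 4705 μL total → factor 4705/55 = 85.545
Overall dilution factor = 18.222 × 7.5 × 85.545 = 11691
Stock = 85.5 nM × 11691 = 9.996 × 10^5 nM = 1.00 mM

1.00 mM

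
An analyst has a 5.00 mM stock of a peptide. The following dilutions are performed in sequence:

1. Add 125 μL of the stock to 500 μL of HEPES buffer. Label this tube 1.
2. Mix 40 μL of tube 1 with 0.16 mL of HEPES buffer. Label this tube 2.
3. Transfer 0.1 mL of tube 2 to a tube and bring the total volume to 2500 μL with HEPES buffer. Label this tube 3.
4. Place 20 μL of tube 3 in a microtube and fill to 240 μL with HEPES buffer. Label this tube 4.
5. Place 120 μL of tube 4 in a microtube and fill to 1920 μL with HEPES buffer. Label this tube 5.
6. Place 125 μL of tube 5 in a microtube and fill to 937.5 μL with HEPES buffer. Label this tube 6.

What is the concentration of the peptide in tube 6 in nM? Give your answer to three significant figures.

5.56 nM

Step 1: 125 μL + 500 μL = 625 μL total → factor 625/125 = 5
Step 2: 40 μL + 0.16 mL = 200 μL total → factor 200/40 = 5
Step 3: 0.1 mL brought to 2500 μL → factor 2.5/0.1 = 25
Step 4: 20 μL brought to 240 μL → factor 240/20 = 12
Step 5: 120 μL brought to 1920 μL → factor 1920/120 = 16
Step 6: 125 μL brought to 937.5 μL → factor 937.5/125 = 7.5
Overall dilution factor = 5 × 5 × 25 × 12 × 16 × 7.5 = 9 × 10^5
Final = 5.00 mM / 9 × 10^5 = 5.556 × 10^-6 mM = 5.56 nM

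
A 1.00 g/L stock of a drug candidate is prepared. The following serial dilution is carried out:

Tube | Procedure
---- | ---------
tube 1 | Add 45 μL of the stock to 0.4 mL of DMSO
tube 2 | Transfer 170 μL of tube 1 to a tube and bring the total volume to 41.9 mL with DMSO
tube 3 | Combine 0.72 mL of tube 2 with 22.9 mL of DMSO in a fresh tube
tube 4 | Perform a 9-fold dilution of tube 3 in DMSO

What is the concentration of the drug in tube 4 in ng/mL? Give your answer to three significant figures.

1.39 ng/mL

Step 1: 45 μL + 0.4 mL = 445 μL total → factor 445/45 = 9.8889
Step 2: 170 μL brought to 41.9 mL → factor 41900/170 = 246.47
Step 3: 0.72 mL + 22.9 mL = 23.62 mL total → factor 23.62/0.72 = 32.806
Step 4: 9-fold → factor 9
Overall dilution factor = 9.8889 × 246.47 × 32.806 × 9 = 7.1962 × 10^5
Final = 1.00 g/L / 7.1962 × 10^5 = 1.390 × 10^-6 g/L = 1.39 ng/mL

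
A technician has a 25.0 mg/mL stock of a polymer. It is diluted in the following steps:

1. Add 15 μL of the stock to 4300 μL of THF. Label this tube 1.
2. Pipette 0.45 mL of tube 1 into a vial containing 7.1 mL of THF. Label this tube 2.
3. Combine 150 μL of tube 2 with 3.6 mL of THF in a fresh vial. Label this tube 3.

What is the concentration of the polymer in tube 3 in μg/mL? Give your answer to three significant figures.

0.207 μg/mL

Step 1: 15 μL + 4300 μL = 4315 μL total → factor 4315/15 = 287.67
Step 2: 0.45 mL + 7.1 mL = 7.55 mL total → factor 7.55/0.45 = 16.778
Step 3: 150 μL + 3.6 mL = 3750 μL total → factor 3750/150 = 25
Overall dilution factor = 287.67 × 16.778 × 25 = 1.2066 × 10^5
Final = 25.0 mg/mL / 1.2066 × 10^5 = 0.0002072 mg/mL = 0.207 μg/mL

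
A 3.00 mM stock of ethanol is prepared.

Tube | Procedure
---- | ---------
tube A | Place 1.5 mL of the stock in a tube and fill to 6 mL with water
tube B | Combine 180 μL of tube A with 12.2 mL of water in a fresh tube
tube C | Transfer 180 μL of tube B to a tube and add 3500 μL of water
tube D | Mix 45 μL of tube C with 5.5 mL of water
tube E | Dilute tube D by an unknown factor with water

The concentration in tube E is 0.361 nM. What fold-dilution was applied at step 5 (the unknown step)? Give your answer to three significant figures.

12.0-fold

Step 1: 1.5 mL brought to 6 mL → factor 6/1.5 = 4
Step 2: 180 μL + 12.2 mL = 12380 μL total → factor 12380/180 = 68.778
Step 3: 180 μL + 3500 μL = 3680 μL total → factor 3680/180 = 20.444
Step 4: 45 μL + 5.5 mL = 5545 μL total → factor 5545/45 = 123.22
Step 5: unknown factor x
Product of known-step factors = 6.9306 × 10^5
Overall factor = 3.00 mM / (0.361 nM) = 8.3102 × 10^6
x = 8.3102 × 10^6 / 6.9306 × 10^5 = 12.0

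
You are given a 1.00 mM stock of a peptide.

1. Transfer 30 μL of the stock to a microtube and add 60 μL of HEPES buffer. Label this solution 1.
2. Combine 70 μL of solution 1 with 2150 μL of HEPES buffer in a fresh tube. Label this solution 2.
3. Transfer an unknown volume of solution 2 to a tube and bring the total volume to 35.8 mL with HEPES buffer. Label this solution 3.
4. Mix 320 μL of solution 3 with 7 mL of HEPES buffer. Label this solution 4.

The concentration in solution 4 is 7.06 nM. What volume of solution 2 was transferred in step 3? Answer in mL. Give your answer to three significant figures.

0.550 mL

Step 1: 30 μL + 60 μL = 90 μL total → factor 90/30 = 3
Step 2: 70 μL + 2150 μL = 2220 μL total → factor 2220/70 = 31.714
Step 3: v brought to 35.8 mL → factor = 35.8 mL/v
Step 4: 320 μL + 7 mL = 7320 μL total → factor 7320/320 = 22.875
Product of known-step factors = 2176.4
Overall factor = 1.00 mM / (7.06 nM) = 1.4164 × 10^5
Step-3 factor = 1.4164 × 10^5 / 2176.4 = 65.082
v = 35.8 mL / 65.082 = 0.550 mL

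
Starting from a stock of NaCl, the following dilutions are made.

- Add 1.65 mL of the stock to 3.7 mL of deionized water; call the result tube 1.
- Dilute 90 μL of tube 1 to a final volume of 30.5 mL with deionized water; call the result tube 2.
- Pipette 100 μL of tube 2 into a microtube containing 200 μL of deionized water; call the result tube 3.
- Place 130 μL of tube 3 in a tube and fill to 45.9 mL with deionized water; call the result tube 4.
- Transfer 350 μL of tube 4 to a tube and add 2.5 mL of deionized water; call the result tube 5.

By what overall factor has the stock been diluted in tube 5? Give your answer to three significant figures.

9.48 × 10^6

Step 1: 1.65 mL + 3.7 mL = 5.35 mL total → factor 5.35/1.65 = 3.2424
Step 2: 90 μL brought to 30.5 mL → factor 30500/90 = 338.89
Step 3: 100 μL + 200 μL = 300 μL total → factor 300/100 = 3
Step 4: 130 μL brought to 45.9 mL → factor 45900/130 = 353.08
Step 5: 350 μL + 2.5 mL = 2850 μL total → factor 2850/350 = 8.1429
Overall dilution factor = 3.2424 × 338.89 × 3 × 353.08 × 8.1429 = 9.4775 × 10^6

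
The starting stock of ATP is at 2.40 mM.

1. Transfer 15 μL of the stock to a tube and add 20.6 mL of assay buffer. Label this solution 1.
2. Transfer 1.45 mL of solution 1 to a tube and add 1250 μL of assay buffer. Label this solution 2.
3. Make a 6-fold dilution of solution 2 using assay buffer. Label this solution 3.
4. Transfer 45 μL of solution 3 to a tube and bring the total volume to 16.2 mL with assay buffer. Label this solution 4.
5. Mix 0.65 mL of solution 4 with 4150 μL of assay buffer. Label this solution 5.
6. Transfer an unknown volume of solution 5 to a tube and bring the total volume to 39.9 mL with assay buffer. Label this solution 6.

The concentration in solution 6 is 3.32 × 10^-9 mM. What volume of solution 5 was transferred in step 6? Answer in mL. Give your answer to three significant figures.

2.25 mL

Step 1: 15 μL + 20.6 mL = 20615 μL total → factor 20615/15 = 1374.3
Step 2: 1.45 mL + 1250 μL = 2.7 mL total → factor 2.7/1.45 = 1.8621
Step 3: 6-fold → factor 6
Step 4: 45 μL brought to 16.2 mL → factor 16200/45 = 360
Step 5: 0.65 mL + 4150 μL = 4.8 mL total → factor 4.8/0.65 = 7.3846
Step 6: v brought to 39.9 mL → factor = 39.9 mL/v
Product of known-step factors = 4.082 × 10^7
Overall factor = 2.40 mM / (3.32 × 10^-9 mM) = 7.2289 × 10^8
Step-6 factor = 7.2289 × 10^8 / 4.082 × 10^7 = 17.709
v = 39.9 mL / 17.709 = 2.25 mL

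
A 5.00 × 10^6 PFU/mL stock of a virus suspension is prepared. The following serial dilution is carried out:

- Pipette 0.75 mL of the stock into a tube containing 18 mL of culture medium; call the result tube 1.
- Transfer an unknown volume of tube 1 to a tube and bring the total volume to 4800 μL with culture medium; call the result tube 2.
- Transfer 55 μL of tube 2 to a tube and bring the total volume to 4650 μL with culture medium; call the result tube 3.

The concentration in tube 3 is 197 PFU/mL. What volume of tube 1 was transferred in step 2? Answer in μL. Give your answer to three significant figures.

400 μL

Step 1: 0.75 mL + 18 mL = 18.75 mL total → factor 18.75/0.75 = 25
Step 2: v brought to 4800 μL → factor = 4800 μL/v
Step 3: 55 μL brought to 4650 μL → factor 4650/55 = 84.545
Product of known-step factors = 2113.6
Overall factor = 5.00 × 10^6 PFU/mL / (197 PFU/mL) = 25381
Step-2 factor = 25381 / 2113.6 = 12.008
v = 4800 μL / 12.008 = 400 μL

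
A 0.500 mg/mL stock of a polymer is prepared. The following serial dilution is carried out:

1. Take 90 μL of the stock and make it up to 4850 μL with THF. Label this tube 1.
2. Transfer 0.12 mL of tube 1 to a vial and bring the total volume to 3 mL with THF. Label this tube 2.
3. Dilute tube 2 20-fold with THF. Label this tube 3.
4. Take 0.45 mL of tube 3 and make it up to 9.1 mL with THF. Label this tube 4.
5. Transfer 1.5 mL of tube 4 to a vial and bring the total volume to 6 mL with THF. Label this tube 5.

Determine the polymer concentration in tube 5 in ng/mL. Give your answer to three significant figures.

Step 1: 90 μL brought to 4850 μL → factor 4850/90 = 53.889
Step 2: 0.12 mL brought to 3 mL → factor 3/0.12 = 25
Step 3: 20-fold → factor 20
Step 4: 0.45 mL brought to 9.1 mL → factor 9.1/0.45 = 20.222
Step 5: 1.5 mL brought to 6 mL → factor 6/1.5 = 4
Overall dilution factor = 53.889 × 25 × 20 × 20.222 × 4 = 2.1795 × 10^6
Final = 0.500 mg/mL / 2.1795 × 10^6 = 2.294 × 10^-7 mg/mL = 0.229 ng/mL

0.229 ng/mL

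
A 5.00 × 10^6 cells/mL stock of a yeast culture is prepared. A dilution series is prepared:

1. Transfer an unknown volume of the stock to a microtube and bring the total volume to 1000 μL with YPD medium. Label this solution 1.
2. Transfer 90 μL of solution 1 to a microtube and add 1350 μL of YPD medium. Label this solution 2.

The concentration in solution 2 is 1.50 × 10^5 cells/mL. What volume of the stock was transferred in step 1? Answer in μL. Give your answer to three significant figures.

480 μL

Step 1: v brought to 1000 μL → factor = 1000 μL/v
Step 2: 90 μL + 1350 μL = 1440 μL total → factor 1440/90 = 16
Product of known-step factors = 16
Overall factor = 5.00 × 10^6 cells/mL / (1.50 × 10^5 cells/mL) = 33.333
Step-1 factor = 33.333 / 16 = 2.0833
v = 1000 μL / 2.0833 = 480 μL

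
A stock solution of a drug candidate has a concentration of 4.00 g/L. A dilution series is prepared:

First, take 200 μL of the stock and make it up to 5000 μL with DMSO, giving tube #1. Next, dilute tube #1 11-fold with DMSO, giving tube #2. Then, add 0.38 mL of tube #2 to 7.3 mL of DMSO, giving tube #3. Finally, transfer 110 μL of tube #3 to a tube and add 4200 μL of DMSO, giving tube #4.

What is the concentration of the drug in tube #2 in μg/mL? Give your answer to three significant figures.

14.5 μg/mL

Step 1: 200 μL brought to 5000 μL → factor 5000/200 = 25
Step 2: 11-fold → factor 11
Dilution factor through tube #2 = 25 × 11 = 275
[tube #2] = 4.00 g/L / 275 = 0.01455 g/L = 14.5 μg/mL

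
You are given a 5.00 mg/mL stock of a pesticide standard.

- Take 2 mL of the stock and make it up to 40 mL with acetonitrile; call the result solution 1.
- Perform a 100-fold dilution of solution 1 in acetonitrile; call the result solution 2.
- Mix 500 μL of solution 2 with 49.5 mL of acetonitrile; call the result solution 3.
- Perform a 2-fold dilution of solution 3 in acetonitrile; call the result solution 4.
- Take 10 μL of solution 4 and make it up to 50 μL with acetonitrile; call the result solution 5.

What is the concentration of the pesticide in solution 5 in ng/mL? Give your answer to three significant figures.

2.50 ng/mL

Step 1: 2 mL brought to 40 mL → factor 40/2 = 20
Step 2: 100-fold → factor 100
Step 3: 500 μL + 49.5 mL = 50000 μL total → factor 50000/500 = 100
Step 4: 2-fold → factor 2
Step 5: 10 μL brought to 50 μL → factor 50/10 = 5
Overall dilution factor = 20 × 100 × 100 × 2 × 5 = 2 × 10^6
Final = 5.00 mg/mL / 2 × 10^6 = 2.500 × 10^-6 mg/mL = 2.50 ng/mL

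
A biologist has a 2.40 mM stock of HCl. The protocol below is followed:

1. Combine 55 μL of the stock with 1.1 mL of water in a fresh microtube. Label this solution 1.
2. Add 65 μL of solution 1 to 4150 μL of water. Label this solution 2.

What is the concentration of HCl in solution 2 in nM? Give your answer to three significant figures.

Step 1: 55 μL + 1.1 mL = 1155 μL total → factor 1155/55 = 21
Step 2: 65 μL + 4150 μL = 4215 μL total → factor 4215/65 = 64.846
Overall dilution factor = 21 × 64.846 = 1361.8
Final = 2.40 mM / 1361.8 = 0.001762 mM = 1.76 × 10^3 nM

1.76 × 10^3 nM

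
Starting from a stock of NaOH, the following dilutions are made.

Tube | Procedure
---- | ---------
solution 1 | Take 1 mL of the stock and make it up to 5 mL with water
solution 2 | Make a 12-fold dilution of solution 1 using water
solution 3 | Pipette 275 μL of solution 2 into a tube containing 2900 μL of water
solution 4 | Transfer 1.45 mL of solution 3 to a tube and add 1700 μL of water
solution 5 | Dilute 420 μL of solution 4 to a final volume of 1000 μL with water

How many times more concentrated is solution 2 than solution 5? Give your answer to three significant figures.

59.7

Step 1: 1 mL brought to 5 mL → factor 5/1 = 5
Step 2: 12-fold → factor 12
Step 3: 275 μL + 2900 μL = 3175 μL total → factor 3175/275 = 11.545
Step 4: 1.45 mL + 1700 μL = 3.15 mL total → factor 3.15/1.45 = 2.1724
Step 5: 420 μL brought to 1000 μL → factor 1000/420 = 2.381
Dilution factor to solution 2 = 60; to solution 5 = 3583.1
[solution 2]/[solution 5] = (factor to solution 5)/(factor to solution 2) = 3583.1/60 = 59.7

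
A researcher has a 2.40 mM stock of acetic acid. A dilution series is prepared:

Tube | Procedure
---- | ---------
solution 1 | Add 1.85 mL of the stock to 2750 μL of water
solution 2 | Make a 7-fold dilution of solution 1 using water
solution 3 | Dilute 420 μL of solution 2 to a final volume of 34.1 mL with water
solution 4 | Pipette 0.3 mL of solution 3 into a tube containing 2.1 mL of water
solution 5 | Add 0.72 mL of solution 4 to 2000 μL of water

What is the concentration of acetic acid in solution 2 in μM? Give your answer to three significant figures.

Step 1: 1.85 mL + 2750 μL = 4.6 mL total → factor 4.6/1.85 = 2.4865
Step 2: 7-fold → factor 7
Dilution factor through solution 2 = 2.4865 × 7 = 17.405
[solution 2] = 2.40 mM / 17.405 = 0.1379 mM = 138 μM

138 μM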